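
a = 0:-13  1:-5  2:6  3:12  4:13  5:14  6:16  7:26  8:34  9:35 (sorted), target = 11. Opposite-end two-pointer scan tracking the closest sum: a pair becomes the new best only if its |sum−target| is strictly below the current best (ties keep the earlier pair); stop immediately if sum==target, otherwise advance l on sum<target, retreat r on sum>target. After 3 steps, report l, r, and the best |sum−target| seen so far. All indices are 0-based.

l=0, r=6, best |Δ|=2

l=0 r=9: -13+35=22 d=11 *, r--
l=0 r=8: -13+34=21 d=10 *, r--
l=0 r=7: -13+26=13 d=2 *, r--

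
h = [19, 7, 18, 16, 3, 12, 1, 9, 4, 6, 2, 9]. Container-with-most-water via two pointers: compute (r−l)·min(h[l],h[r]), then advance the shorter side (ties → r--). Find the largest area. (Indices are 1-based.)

l=1 r=12: min(19,9)*11=99 best=99 *, r--
l=1 r=11: min(19,2)*10=20 best=99, r--
l=1 r=10: min(19,6)*9=54 best=99, r--
l=1 r=9: min(19,4)*8=32 best=99, r--
l=1 r=8: min(19,9)*7=63 best=99, r--
l=1 r=7: min(19,1)*6=6 best=99, r--
l=1 r=6: min(19,12)*5=60 best=99, r--
l=1 r=5: min(19,3)*4=12 best=99, r--
l=1 r=4: min(19,16)*3=48 best=99, r--
l=1 r=3: min(19,18)*2=36 best=99, r--
l=1 r=2: min(19,7)*1=7 best=99, r--

max area = 99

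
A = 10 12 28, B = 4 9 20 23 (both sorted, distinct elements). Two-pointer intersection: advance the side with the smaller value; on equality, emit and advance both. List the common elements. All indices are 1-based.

[i=1,j=1] 10>4 → j++
[i=1,j=2] 10>9 → j++
[i=1,j=3] 10<20 → i++
[i=2,j=3] 12<20 → i++
[i=3,j=3] 28>20 → j++
[i=3,j=4] 28>23 → j++

intersection = []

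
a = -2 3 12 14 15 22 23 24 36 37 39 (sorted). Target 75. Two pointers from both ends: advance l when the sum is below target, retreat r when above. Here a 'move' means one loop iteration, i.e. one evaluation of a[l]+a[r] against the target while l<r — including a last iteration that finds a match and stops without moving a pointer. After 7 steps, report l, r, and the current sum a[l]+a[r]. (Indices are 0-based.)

[0,10] -2+39=37 <75 → l++
[1,10] 3+39=42 <75 → l++
[2,10] 12+39=51 <75 → l++
[3,10] 14+39=53 <75 → l++
[4,10] 15+39=54 <75 → l++
[5,10] 22+39=61 <75 → l++
[6,10] 23+39=62 <75 → l++

l=7, r=10, sum=63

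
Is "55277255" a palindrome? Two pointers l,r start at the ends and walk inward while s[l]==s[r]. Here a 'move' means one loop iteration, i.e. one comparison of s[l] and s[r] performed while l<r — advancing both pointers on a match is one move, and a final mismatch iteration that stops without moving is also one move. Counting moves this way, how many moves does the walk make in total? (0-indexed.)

4 moves

l=0 r=7: '5'=='5', l++,r--
l=1 r=6: '5'=='5', l++,r--
l=2 r=5: '2'=='2', l++,r--
l=3 r=4: '7'=='7', l++,r--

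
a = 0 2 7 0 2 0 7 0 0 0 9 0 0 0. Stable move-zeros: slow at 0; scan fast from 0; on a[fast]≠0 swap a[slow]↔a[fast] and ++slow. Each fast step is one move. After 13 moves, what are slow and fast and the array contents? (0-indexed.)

(s=0,f=0) a[fast]=0 → fast++
(s=0,f=1) a[fast]=2≠0 swap→a[0]=2 → slow++,fast++
(s=1,f=2) a[fast]=7≠0 swap→a[1]=7 → slow++,fast++
(s=2,f=3) a[fast]=0 → fast++
(s=2,f=4) a[fast]=2≠0 swap→a[2]=2 → slow++,fast++
(s=3,f=5) a[fast]=0 → fast++
(s=3,f=6) a[fast]=7≠0 swap→a[3]=7 → slow++,fast++
(s=4,f=7) a[fast]=0 → fast++
(s=4,f=8) a[fast]=0 → fast++
(s=4,f=9) a[fast]=0 → fast++
(s=4,f=10) a[fast]=9≠0 swap→a[4]=9 → slow++,fast++
(s=5,f=11) a[fast]=0 → fast++
(s=5,f=12) a[fast]=0 → fast++

slow=5, fast=13, a=[2, 7, 2, 7, 9, 0, 0, 0, 0, 0, 0, 0, 0, 0]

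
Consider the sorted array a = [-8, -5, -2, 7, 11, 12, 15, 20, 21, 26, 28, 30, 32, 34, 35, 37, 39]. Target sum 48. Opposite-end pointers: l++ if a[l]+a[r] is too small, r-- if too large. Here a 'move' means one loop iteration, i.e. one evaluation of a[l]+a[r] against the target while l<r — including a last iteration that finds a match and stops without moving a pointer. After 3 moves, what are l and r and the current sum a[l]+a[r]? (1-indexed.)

[1,17] -8+39=31 <48 → l++
[2,17] -5+39=34 <48 → l++
[3,17] -2+39=37 <48 → l++

l=4, r=17, sum=46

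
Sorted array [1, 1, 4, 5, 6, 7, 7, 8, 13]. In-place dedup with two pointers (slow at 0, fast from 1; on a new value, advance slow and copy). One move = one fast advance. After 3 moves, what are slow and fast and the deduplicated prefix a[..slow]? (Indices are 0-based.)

slow=0 fast=1: a[fast]=1=a[slow] dup, fast++
slow=0 fast=2: a[fast]=4≠a[slow]=1 write a[1]=4, slow++,fast++
slow=1 fast=3: a[fast]=5≠a[slow]=4 write a[2]=5, slow++,fast++

slow=2, fast=4, prefix=[1, 4, 5]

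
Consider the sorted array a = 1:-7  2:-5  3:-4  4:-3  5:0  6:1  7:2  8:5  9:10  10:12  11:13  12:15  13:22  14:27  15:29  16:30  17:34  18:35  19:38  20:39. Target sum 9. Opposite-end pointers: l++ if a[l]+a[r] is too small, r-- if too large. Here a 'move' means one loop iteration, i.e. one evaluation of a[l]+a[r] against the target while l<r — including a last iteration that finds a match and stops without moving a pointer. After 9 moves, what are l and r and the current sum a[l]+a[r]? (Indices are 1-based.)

l=1 r=20: -7+39=32 >9, r--
l=1 r=19: -7+38=31 >9, r--
l=1 r=18: -7+35=28 >9, r--
l=1 r=17: -7+34=27 >9, r--
l=1 r=16: -7+30=23 >9, r--
l=1 r=15: -7+29=22 >9, r--
l=1 r=14: -7+27=20 >9, r--
l=1 r=13: -7+22=15 >9, r--
l=1 r=12: -7+15=8 <9, l++

l=2, r=12, sum=10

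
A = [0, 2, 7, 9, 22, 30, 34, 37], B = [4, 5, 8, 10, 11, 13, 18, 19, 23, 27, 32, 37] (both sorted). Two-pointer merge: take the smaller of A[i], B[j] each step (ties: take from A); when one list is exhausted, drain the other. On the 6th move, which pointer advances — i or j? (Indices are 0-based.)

j

i=0 j=0: A[i]=0<=B[j]=4 take 0, i++
i=1 j=0: A[i]=2<=B[j]=4 take 2, i++
i=2 j=0: A[i]=7>B[j]=4 take 4, j++
i=2 j=1: A[i]=7>B[j]=5 take 5, j++
i=2 j=2: A[i]=7<=B[j]=8 take 7, i++
i=3 j=2: A[i]=9>B[j]=8 take 8, j++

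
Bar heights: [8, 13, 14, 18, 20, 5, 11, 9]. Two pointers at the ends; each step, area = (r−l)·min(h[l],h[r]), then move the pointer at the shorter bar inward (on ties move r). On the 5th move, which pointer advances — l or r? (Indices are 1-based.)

l

[1,8] min(8,9)*7=56 best=56 * → l++
[2,8] min(13,9)*6=54 best=56 → r--
[2,7] min(13,11)*5=55 best=56 → r--
[2,6] min(13,5)*4=20 best=56 → r--
[2,5] min(13,20)*3=39 best=56 → l++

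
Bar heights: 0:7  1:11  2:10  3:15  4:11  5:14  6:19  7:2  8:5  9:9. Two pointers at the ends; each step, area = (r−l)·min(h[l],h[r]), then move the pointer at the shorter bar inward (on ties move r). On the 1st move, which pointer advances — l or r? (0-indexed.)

l

[0,9] min(7,9)*9=63 best=63 * → l++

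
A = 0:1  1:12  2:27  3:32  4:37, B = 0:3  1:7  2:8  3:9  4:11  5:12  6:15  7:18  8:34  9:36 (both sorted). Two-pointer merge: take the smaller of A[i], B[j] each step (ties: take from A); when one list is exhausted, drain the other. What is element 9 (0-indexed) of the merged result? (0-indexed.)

i=0 j=0: A[i]=1<=B[j]=3 take 1, i++
i=1 j=0: A[i]=12>B[j]=3 take 3, j++
i=1 j=1: A[i]=12>B[j]=7 take 7, j++
i=1 j=2: A[i]=12>B[j]=8 take 8, j++
i=1 j=3: A[i]=12>B[j]=9 take 9, j++
i=1 j=4: A[i]=12>B[j]=11 take 11, j++
i=1 j=5: A[i]=12<=B[j]=12 take 12, i++
i=2 j=5: A[i]=27>B[j]=12 take 12, j++
i=2 j=6: A[i]=27>B[j]=15 take 15, j++
i=2 j=7: A[i]=27>B[j]=18 take 18, j++
i=2 j=8: A[i]=27<=B[j]=34 take 27, i++
i=3 j=8: A[i]=32<=B[j]=34 take 32, i++
i=4 j=8: A[i]=37>B[j]=34 take 34, j++
i=4 j=9: A[i]=37>B[j]=36 take 36, j++
i=4 j=10: B done, take A[i]=37, i++

merged[9] = 18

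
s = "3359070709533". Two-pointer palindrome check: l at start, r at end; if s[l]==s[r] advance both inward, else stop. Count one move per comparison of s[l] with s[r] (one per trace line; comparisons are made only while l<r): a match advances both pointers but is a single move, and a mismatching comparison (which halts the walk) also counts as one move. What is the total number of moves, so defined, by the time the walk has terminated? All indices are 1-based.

6 moves

l=1 r=13: '3'=='3', l++,r--
l=2 r=12: '3'=='3', l++,r--
l=3 r=11: '5'=='5', l++,r--
l=4 r=10: '9'=='9', l++,r--
l=5 r=9: '0'=='0', l++,r--
l=6 r=8: '7'=='7', l++,r--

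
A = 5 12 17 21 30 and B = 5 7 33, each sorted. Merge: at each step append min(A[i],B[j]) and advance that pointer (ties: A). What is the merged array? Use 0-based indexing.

[i=0,j=0] A[i]=5<=B[j]=5 take 5 → i++
[i=1,j=0] A[i]=12>B[j]=5 take 5 → j++
[i=1,j=1] A[i]=12>B[j]=7 take 7 → j++
[i=1,j=2] A[i]=12<=B[j]=33 take 12 → i++
[i=2,j=2] A[i]=17<=B[j]=33 take 17 → i++
[i=3,j=2] A[i]=21<=B[j]=33 take 21 → i++
[i=4,j=2] A[i]=30<=B[j]=33 take 30 → i++
[i=5,j=2] A done, take B[j]=33 → j++

[5, 5, 7, 12, 17, 21, 30, 33]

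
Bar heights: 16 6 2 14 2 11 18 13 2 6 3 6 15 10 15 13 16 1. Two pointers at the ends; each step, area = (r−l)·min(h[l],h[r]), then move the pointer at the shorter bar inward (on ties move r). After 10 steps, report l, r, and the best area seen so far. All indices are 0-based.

l=0 r=17: min(16,1)*17=17 best=17 *, r--
l=0 r=16: min(16,16)*16=256 best=256 *, r--
l=0 r=15: min(16,13)*15=195 best=256, r--
l=0 r=14: min(16,15)*14=210 best=256, r--
l=0 r=13: min(16,10)*13=130 best=256, r--
l=0 r=12: min(16,15)*12=180 best=256, r--
l=0 r=11: min(16,6)*11=66 best=256, r--
l=0 r=10: min(16,3)*10=30 best=256, r--
l=0 r=9: min(16,6)*9=54 best=256, r--
l=0 r=8: min(16,2)*8=16 best=256, r--

l=0, r=7, best area=256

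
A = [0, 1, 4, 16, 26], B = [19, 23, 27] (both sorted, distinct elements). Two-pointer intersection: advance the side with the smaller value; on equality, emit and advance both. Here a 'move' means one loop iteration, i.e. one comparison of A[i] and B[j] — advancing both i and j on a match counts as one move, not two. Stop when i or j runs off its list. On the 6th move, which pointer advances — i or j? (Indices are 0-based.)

i=0 j=0: 0<19, i++
i=1 j=0: 1<19, i++
i=2 j=0: 4<19, i++
i=3 j=0: 16<19, i++
i=4 j=0: 26>19, j++
i=4 j=1: 26>23, j++

j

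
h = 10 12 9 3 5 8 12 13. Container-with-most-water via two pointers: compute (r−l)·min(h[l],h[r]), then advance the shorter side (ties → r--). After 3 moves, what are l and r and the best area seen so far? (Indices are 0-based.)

[0,7] min(10,13)*7=70 best=70 * → l++
[1,7] min(12,13)*6=72 best=72 * → l++
[2,7] min(9,13)*5=45 best=72 → l++

l=3, r=7, best area=72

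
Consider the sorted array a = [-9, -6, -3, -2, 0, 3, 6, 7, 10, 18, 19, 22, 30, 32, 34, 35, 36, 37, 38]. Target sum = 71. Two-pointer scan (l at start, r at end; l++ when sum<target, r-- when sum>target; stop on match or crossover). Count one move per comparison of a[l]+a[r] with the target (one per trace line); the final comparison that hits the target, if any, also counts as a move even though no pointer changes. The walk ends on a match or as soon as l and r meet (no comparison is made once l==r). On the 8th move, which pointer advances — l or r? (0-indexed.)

l

l=0 r=18: -9+38=29 <71, l++
l=1 r=18: -6+38=32 <71, l++
l=2 r=18: -3+38=35 <71, l++
l=3 r=18: -2+38=36 <71, l++
l=4 r=18: 0+38=38 <71, l++
l=5 r=18: 3+38=41 <71, l++
l=6 r=18: 6+38=44 <71, l++
l=7 r=18: 7+38=45 <71, l++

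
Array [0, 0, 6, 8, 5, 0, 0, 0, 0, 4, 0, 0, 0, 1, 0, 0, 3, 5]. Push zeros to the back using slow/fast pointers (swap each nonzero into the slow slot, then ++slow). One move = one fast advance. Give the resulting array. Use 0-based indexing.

[6, 8, 5, 4, 1, 3, 5, 0, 0, 0, 0, 0, 0, 0, 0, 0, 0, 0]

slow=0 fast=0: a[fast]=0, fast++
slow=0 fast=1: a[fast]=0, fast++
slow=0 fast=2: a[fast]=6≠0 swap→a[0]=6, slow++,fast++
slow=1 fast=3: a[fast]=8≠0 swap→a[1]=8, slow++,fast++
slow=2 fast=4: a[fast]=5≠0 swap→a[2]=5, slow++,fast++
slow=3 fast=5: a[fast]=0, fast++
slow=3 fast=6: a[fast]=0, fast++
slow=3 fast=7: a[fast]=0, fast++
slow=3 fast=8: a[fast]=0, fast++
slow=3 fast=9: a[fast]=4≠0 swap→a[3]=4, slow++,fast++
slow=4 fast=10: a[fast]=0, fast++
slow=4 fast=11: a[fast]=0, fast++
slow=4 fast=12: a[fast]=0, fast++
slow=4 fast=13: a[fast]=1≠0 swap→a[4]=1, slow++,fast++
slow=5 fast=14: a[fast]=0, fast++
slow=5 fast=15: a[fast]=0, fast++
slow=5 fast=16: a[fast]=3≠0 swap→a[5]=3, slow++,fast++
slow=6 fast=17: a[fast]=5≠0 swap→a[6]=5, slow++,fast++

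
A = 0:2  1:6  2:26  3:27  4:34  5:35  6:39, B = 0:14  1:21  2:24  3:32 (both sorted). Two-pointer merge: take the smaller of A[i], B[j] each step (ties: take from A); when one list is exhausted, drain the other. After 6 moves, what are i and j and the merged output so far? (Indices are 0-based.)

[i=0,j=0] A[i]=2<=B[j]=14 take 2 → i++
[i=1,j=0] A[i]=6<=B[j]=14 take 6 → i++
[i=2,j=0] A[i]=26>B[j]=14 take 14 → j++
[i=2,j=1] A[i]=26>B[j]=21 take 21 → j++
[i=2,j=2] A[i]=26>B[j]=24 take 24 → j++
[i=2,j=3] A[i]=26<=B[j]=32 take 26 → i++

i=3, j=3, merged so far=[2, 6, 14, 21, 24, 26]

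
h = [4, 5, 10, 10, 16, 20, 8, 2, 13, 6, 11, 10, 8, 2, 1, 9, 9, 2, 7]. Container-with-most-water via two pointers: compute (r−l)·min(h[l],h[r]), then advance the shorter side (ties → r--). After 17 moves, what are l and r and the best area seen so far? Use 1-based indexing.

l=1 r=19: min(4,7)*18=72 best=72 *, l++
l=2 r=19: min(5,7)*17=85 best=85 *, l++
l=3 r=19: min(10,7)*16=112 best=112 *, r--
l=3 r=18: min(10,2)*15=30 best=112, r--
l=3 r=17: min(10,9)*14=126 best=126 *, r--
l=3 r=16: min(10,9)*13=117 best=126, r--
l=3 r=15: min(10,1)*12=12 best=126, r--
l=3 r=14: min(10,2)*11=22 best=126, r--
l=3 r=13: min(10,8)*10=80 best=126, r--
l=3 r=12: min(10,10)*9=90 best=126, r--
l=3 r=11: min(10,11)*8=80 best=126, l++
l=4 r=11: min(10,11)*7=70 best=126, l++
l=5 r=11: min(16,11)*6=66 best=126, r--
l=5 r=10: min(16,6)*5=30 best=126, r--
l=5 r=9: min(16,13)*4=52 best=126, r--
l=5 r=8: min(16,2)*3=6 best=126, r--
l=5 r=7: min(16,8)*2=16 best=126, r--

l=5, r=6, best area=126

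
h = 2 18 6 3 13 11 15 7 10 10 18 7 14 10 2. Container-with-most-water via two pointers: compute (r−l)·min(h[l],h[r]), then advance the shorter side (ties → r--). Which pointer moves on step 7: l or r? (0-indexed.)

[0,14] min(2,2)*14=28 best=28 * → r--
[0,13] min(2,10)*13=26 best=28 → l++
[1,13] min(18,10)*12=120 best=120 * → r--
[1,12] min(18,14)*11=154 best=154 * → r--
[1,11] min(18,7)*10=70 best=154 → r--
[1,10] min(18,18)*9=162 best=162 * → r--
[1,9] min(18,10)*8=80 best=162 → r--

r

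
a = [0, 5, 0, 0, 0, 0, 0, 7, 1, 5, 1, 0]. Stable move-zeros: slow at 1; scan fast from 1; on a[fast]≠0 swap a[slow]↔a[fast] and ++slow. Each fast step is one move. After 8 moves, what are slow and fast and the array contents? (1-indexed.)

slow=3, fast=9, a=[5, 7, 0, 0, 0, 0, 0, 0, 1, 5, 1, 0]

(s=1,f=1) a[fast]=0 → fast++
(s=1,f=2) a[fast]=5≠0 swap→a[1]=5 → slow++,fast++
(s=2,f=3) a[fast]=0 → fast++
(s=2,f=4) a[fast]=0 → fast++
(s=2,f=5) a[fast]=0 → fast++
(s=2,f=6) a[fast]=0 → fast++
(s=2,f=7) a[fast]=0 → fast++
(s=2,f=8) a[fast]=7≠0 swap→a[2]=7 → slow++,fast++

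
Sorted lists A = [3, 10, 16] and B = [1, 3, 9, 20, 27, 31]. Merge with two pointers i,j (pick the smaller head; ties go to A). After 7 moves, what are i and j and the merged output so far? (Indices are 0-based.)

[i=0,j=0] A[i]=3>B[j]=1 take 1 → j++
[i=0,j=1] A[i]=3<=B[j]=3 take 3 → i++
[i=1,j=1] A[i]=10>B[j]=3 take 3 → j++
[i=1,j=2] A[i]=10>B[j]=9 take 9 → j++
[i=1,j=3] A[i]=10<=B[j]=20 take 10 → i++
[i=2,j=3] A[i]=16<=B[j]=20 take 16 → i++
[i=3,j=3] A done, take B[j]=20 → j++

i=3, j=4, merged so far=[1, 3, 3, 9, 10, 16, 20]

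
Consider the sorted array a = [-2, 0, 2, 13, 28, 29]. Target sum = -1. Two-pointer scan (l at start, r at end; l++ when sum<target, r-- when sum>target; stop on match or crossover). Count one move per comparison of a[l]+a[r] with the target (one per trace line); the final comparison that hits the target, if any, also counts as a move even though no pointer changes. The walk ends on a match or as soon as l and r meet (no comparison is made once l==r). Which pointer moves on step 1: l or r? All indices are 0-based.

[0,5] -2+29=27 >-1 → r--

r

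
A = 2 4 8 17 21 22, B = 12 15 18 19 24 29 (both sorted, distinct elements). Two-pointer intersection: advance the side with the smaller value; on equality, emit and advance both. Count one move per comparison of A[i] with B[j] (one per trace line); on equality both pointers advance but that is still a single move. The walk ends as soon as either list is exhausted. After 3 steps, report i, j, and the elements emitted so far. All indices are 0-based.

i=3, j=0, emitted=[]

i=0 j=0: 2<12, i++
i=1 j=0: 4<12, i++
i=2 j=0: 8<12, i++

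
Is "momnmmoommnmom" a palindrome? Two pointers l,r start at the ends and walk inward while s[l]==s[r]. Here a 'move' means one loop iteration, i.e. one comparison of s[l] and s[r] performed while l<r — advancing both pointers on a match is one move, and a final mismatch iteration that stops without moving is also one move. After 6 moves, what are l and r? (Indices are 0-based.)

l=6, r=7

[0,13] 'm'=='m' → l++,r--
[1,12] 'o'=='o' → l++,r--
[2,11] 'm'=='m' → l++,r--
[3,10] 'n'=='n' → l++,r--
[4,9] 'm'=='m' → l++,r--
[5,8] 'm'=='m' → l++,r--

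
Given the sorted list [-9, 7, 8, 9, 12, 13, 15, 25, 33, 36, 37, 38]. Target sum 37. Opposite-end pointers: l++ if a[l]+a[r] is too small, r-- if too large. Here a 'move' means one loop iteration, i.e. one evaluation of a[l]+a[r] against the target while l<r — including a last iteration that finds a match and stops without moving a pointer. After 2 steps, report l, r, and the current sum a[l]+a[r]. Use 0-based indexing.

l=1, r=10, sum=44

[0,11] -9+38=29 <37 → l++
[1,11] 7+38=45 >37 → r--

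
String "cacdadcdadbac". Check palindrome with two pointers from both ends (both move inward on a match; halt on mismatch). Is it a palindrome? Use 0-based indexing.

l=0 r=12: 'c'=='c', l++,r--
l=1 r=11: 'a'=='a', l++,r--
l=2 r=10: 'c'!='b', stop

not a palindrome (mismatch at 2,10)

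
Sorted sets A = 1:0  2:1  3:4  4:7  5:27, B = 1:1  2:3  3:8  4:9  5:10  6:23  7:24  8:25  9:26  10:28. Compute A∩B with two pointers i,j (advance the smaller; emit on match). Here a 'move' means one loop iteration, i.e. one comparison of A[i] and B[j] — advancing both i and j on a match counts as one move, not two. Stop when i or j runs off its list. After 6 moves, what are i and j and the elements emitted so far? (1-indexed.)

i=1 j=1: 0<1, i++
i=2 j=1: 1==1 emit, i++,j++
i=3 j=2: 4>3, j++
i=3 j=3: 4<8, i++
i=4 j=3: 7<8, i++
i=5 j=3: 27>8, j++

i=5, j=4, emitted=[1]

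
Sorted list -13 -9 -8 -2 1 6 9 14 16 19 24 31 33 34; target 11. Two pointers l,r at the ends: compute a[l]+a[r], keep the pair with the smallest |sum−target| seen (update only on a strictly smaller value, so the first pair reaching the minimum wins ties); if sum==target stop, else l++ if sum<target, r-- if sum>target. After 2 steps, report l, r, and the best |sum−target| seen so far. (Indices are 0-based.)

l=0, r=11, best |Δ|=9

l=0 r=13: -13+34=21 d=10 *, r--
l=0 r=12: -13+33=20 d=9 *, r--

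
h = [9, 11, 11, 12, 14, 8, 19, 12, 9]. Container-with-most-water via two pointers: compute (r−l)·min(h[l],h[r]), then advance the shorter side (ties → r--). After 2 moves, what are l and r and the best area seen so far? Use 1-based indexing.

l=2, r=8, best area=72

[1,9] min(9,9)*8=72 best=72 * → r--
[1,8] min(9,12)*7=63 best=72 → l++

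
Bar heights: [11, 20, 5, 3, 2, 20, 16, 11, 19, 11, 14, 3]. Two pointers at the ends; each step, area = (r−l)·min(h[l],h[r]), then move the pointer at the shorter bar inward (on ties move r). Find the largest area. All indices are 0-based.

max area = 133

[0,11] min(11,3)*11=33 best=33 * → r--
[0,10] min(11,14)*10=110 best=110 * → l++
[1,10] min(20,14)*9=126 best=126 * → r--
[1,9] min(20,11)*8=88 best=126 → r--
[1,8] min(20,19)*7=133 best=133 * → r--
[1,7] min(20,11)*6=66 best=133 → r--
[1,6] min(20,16)*5=80 best=133 → r--
[1,5] min(20,20)*4=80 best=133 → r--
[1,4] min(20,2)*3=6 best=133 → r--
[1,3] min(20,3)*2=6 best=133 → r--
[1,2] min(20,5)*1=5 best=133 → r--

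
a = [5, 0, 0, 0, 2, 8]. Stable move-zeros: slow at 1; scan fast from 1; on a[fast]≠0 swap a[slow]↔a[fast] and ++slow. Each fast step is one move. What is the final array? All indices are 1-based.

[5, 2, 8, 0, 0, 0]

(s=1,f=1) a[fast]=5≠0 swap→a[1]=5 → slow++,fast++
(s=2,f=2) a[fast]=0 → fast++
(s=2,f=3) a[fast]=0 → fast++
(s=2,f=4) a[fast]=0 → fast++
(s=2,f=5) a[fast]=2≠0 swap→a[2]=2 → slow++,fast++
(s=3,f=6) a[fast]=8≠0 swap→a[3]=8 → slow++,fast++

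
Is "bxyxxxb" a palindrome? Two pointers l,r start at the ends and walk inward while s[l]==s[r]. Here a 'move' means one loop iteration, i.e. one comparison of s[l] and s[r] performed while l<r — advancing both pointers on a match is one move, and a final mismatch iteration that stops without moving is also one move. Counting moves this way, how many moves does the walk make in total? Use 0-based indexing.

[0,6] 'b'=='b' → l++,r--
[1,5] 'x'=='x' → l++,r--
[2,4] 'y'!='x' → stop

3 moves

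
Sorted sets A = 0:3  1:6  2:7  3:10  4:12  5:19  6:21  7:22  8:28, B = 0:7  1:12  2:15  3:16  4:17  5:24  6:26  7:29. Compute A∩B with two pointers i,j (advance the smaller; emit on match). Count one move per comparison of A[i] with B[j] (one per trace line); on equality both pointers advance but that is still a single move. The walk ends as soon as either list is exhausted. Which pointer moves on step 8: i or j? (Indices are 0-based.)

j

[i=0,j=0] 3<7 → i++
[i=1,j=0] 6<7 → i++
[i=2,j=0] 7==7 emit → i++,j++
[i=3,j=1] 10<12 → i++
[i=4,j=1] 12==12 emit → i++,j++
[i=5,j=2] 19>15 → j++
[i=5,j=3] 19>16 → j++
[i=5,j=4] 19>17 → j++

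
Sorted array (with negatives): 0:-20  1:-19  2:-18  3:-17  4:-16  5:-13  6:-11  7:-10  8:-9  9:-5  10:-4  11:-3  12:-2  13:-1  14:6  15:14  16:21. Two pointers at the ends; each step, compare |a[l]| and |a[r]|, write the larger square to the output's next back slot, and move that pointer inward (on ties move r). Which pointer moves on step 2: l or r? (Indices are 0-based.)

[0,16] |-20|<=|21| out[16]=441 → r--
[0,15] |-20|>|14| out[15]=400 → l++

l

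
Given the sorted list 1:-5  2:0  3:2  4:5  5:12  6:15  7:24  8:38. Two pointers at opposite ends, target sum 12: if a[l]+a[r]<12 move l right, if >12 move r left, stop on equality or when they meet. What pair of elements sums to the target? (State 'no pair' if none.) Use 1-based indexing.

(0, 12)

l=1 r=8: -5+38=33 >12, r--
l=1 r=7: -5+24=19 >12, r--
l=1 r=6: -5+15=10 <12, l++
l=2 r=6: 0+15=15 >12, r--
l=2 r=5: 0+12=12, found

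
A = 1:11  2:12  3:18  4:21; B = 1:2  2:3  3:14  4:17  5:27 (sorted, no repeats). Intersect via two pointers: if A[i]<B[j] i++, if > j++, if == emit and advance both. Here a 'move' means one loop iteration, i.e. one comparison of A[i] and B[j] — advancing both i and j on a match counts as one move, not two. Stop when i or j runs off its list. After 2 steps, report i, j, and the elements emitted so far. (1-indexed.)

i=1, j=3, emitted=[]

i=1 j=1: 11>2, j++
i=1 j=2: 11>3, j++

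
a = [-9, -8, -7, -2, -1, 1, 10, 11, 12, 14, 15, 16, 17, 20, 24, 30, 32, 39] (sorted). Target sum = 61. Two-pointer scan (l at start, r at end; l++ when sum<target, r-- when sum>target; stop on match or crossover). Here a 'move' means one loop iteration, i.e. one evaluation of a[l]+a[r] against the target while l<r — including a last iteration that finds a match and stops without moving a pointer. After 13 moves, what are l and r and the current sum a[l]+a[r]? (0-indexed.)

l=13, r=17, sum=59

l=0 r=17: -9+39=30 <61, l++
l=1 r=17: -8+39=31 <61, l++
l=2 r=17: -7+39=32 <61, l++
l=3 r=17: -2+39=37 <61, l++
l=4 r=17: -1+39=38 <61, l++
l=5 r=17: 1+39=40 <61, l++
l=6 r=17: 10+39=49 <61, l++
l=7 r=17: 11+39=50 <61, l++
l=8 r=17: 12+39=51 <61, l++
l=9 r=17: 14+39=53 <61, l++
l=10 r=17: 15+39=54 <61, l++
l=11 r=17: 16+39=55 <61, l++
l=12 r=17: 17+39=56 <61, l++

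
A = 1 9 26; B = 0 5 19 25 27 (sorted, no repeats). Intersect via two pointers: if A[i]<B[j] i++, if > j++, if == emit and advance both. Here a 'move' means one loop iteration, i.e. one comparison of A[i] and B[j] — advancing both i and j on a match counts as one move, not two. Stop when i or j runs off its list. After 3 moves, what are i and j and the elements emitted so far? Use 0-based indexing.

i=1, j=2, emitted=[]

i=0 j=0: 1>0, j++
i=0 j=1: 1<5, i++
i=1 j=1: 9>5, j++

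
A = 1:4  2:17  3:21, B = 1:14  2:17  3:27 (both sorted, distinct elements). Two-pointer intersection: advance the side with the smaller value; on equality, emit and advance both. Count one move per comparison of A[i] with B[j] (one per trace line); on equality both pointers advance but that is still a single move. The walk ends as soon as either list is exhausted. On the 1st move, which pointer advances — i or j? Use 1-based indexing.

i

i=1 j=1: 4<14, i++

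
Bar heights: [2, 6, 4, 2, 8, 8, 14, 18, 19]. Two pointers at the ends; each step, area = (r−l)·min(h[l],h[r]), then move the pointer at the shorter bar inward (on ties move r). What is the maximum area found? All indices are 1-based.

max area = 42

[1,9] min(2,19)*8=16 best=16 * → l++
[2,9] min(6,19)*7=42 best=42 * → l++
[3,9] min(4,19)*6=24 best=42 → l++
[4,9] min(2,19)*5=10 best=42 → l++
[5,9] min(8,19)*4=32 best=42 → l++
[6,9] min(8,19)*3=24 best=42 → l++
[7,9] min(14,19)*2=28 best=42 → l++
[8,9] min(18,19)*1=18 best=42 → l++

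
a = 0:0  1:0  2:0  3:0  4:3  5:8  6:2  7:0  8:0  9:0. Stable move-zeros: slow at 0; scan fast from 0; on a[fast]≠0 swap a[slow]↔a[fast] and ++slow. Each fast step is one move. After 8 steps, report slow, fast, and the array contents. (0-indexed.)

(s=0,f=0) a[fast]=0 → fast++
(s=0,f=1) a[fast]=0 → fast++
(s=0,f=2) a[fast]=0 → fast++
(s=0,f=3) a[fast]=0 → fast++
(s=0,f=4) a[fast]=3≠0 swap→a[0]=3 → slow++,fast++
(s=1,f=5) a[fast]=8≠0 swap→a[1]=8 → slow++,fast++
(s=2,f=6) a[fast]=2≠0 swap→a[2]=2 → slow++,fast++
(s=3,f=7) a[fast]=0 → fast++

slow=3, fast=8, a=[3, 8, 2, 0, 0, 0, 0, 0, 0, 0]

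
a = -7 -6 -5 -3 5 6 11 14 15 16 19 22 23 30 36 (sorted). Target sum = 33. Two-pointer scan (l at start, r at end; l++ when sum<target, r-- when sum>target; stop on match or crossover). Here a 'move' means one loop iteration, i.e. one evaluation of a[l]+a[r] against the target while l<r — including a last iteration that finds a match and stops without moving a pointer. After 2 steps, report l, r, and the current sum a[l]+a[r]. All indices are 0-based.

[0,14] -7+36=29 <33 → l++
[1,14] -6+36=30 <33 → l++

l=2, r=14, sum=31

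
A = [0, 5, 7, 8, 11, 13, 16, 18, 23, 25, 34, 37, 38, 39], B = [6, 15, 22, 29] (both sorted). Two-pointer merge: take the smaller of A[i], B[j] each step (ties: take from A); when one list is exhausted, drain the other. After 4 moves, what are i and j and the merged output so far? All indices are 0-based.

i=0 j=0: A[i]=0<=B[j]=6 take 0, i++
i=1 j=0: A[i]=5<=B[j]=6 take 5, i++
i=2 j=0: A[i]=7>B[j]=6 take 6, j++
i=2 j=1: A[i]=7<=B[j]=15 take 7, i++

i=3, j=1, merged so far=[0, 5, 6, 7]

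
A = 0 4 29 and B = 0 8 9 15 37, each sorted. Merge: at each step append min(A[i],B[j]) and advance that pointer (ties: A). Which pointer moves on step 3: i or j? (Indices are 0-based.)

[i=0,j=0] A[i]=0<=B[j]=0 take 0 → i++
[i=1,j=0] A[i]=4>B[j]=0 take 0 → j++
[i=1,j=1] A[i]=4<=B[j]=8 take 4 → i++

i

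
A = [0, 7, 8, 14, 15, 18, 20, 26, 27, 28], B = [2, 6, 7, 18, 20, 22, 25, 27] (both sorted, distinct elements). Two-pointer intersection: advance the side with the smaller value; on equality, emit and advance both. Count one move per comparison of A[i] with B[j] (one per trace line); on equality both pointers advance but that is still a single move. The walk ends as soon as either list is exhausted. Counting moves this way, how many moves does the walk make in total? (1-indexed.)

13 moves

i=1 j=1: 0<2, i++
i=2 j=1: 7>2, j++
i=2 j=2: 7>6, j++
i=2 j=3: 7==7 emit, i++,j++
i=3 j=4: 8<18, i++
i=4 j=4: 14<18, i++
i=5 j=4: 15<18, i++
i=6 j=4: 18==18 emit, i++,j++
i=7 j=5: 20==20 emit, i++,j++
i=8 j=6: 26>22, j++
i=8 j=7: 26>25, j++
i=8 j=8: 26<27, i++
i=9 j=8: 27==27 emit, i++,j++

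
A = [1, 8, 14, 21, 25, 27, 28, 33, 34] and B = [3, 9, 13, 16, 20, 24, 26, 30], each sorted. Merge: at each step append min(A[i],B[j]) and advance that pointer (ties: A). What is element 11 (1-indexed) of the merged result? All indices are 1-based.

merged[11] = 25

i=1 j=1: A[i]=1<=B[j]=3 take 1, i++
i=2 j=1: A[i]=8>B[j]=3 take 3, j++
i=2 j=2: A[i]=8<=B[j]=9 take 8, i++
i=3 j=2: A[i]=14>B[j]=9 take 9, j++
i=3 j=3: A[i]=14>B[j]=13 take 13, j++
i=3 j=4: A[i]=14<=B[j]=16 take 14, i++
i=4 j=4: A[i]=21>B[j]=16 take 16, j++
i=4 j=5: A[i]=21>B[j]=20 take 20, j++
i=4 j=6: A[i]=21<=B[j]=24 take 21, i++
i=5 j=6: A[i]=25>B[j]=24 take 24, j++
i=5 j=7: A[i]=25<=B[j]=26 take 25, i++
i=6 j=7: A[i]=27>B[j]=26 take 26, j++
i=6 j=8: A[i]=27<=B[j]=30 take 27, i++
i=7 j=8: A[i]=28<=B[j]=30 take 28, i++
i=8 j=8: A[i]=33>B[j]=30 take 30, j++
i=8 j=9: B done, take A[i]=33, i++
i=9 j=9: B done, take A[i]=34, i++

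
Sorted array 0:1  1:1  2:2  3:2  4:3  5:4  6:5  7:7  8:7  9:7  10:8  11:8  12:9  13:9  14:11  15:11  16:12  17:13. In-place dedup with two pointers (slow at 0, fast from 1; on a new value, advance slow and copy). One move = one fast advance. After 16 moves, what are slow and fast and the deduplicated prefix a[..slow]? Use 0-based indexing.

slow=0 fast=1: a[fast]=1=a[slow] dup, fast++
slow=0 fast=2: a[fast]=2≠a[slow]=1 write a[1]=2, slow++,fast++
slow=1 fast=3: a[fast]=2=a[slow] dup, fast++
slow=1 fast=4: a[fast]=3≠a[slow]=2 write a[2]=3, slow++,fast++
slow=2 fast=5: a[fast]=4≠a[slow]=3 write a[3]=4, slow++,fast++
slow=3 fast=6: a[fast]=5≠a[slow]=4 write a[4]=5, slow++,fast++
slow=4 fast=7: a[fast]=7≠a[slow]=5 write a[5]=7, slow++,fast++
slow=5 fast=8: a[fast]=7=a[slow] dup, fast++
slow=5 fast=9: a[fast]=7=a[slow] dup, fast++
slow=5 fast=10: a[fast]=8≠a[slow]=7 write a[6]=8, slow++,fast++
slow=6 fast=11: a[fast]=8=a[slow] dup, fast++
slow=6 fast=12: a[fast]=9≠a[slow]=8 write a[7]=9, slow++,fast++
slow=7 fast=13: a[fast]=9=a[slow] dup, fast++
slow=7 fast=14: a[fast]=11≠a[slow]=9 write a[8]=11, slow++,fast++
slow=8 fast=15: a[fast]=11=a[slow] dup, fast++
slow=8 fast=16: a[fast]=12≠a[slow]=11 write a[9]=12, slow++,fast++

slow=9, fast=17, prefix=[1, 2, 3, 4, 5, 7, 8, 9, 11, 12]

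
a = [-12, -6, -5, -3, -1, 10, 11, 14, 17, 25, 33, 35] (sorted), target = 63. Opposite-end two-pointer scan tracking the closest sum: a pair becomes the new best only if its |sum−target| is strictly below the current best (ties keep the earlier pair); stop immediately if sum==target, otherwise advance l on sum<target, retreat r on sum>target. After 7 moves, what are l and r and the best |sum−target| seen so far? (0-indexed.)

l=7, r=11, best |Δ|=17

l=0 r=11: -12+35=23 d=40 *, l++
l=1 r=11: -6+35=29 d=34 *, l++
l=2 r=11: -5+35=30 d=33 *, l++
l=3 r=11: -3+35=32 d=31 *, l++
l=4 r=11: -1+35=34 d=29 *, l++
l=5 r=11: 10+35=45 d=18 *, l++
l=6 r=11: 11+35=46 d=17 *, l++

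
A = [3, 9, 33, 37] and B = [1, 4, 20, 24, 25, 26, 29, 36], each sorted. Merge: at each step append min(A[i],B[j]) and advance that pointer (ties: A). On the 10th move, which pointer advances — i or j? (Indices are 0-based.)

[i=0,j=0] A[i]=3>B[j]=1 take 1 → j++
[i=0,j=1] A[i]=3<=B[j]=4 take 3 → i++
[i=1,j=1] A[i]=9>B[j]=4 take 4 → j++
[i=1,j=2] A[i]=9<=B[j]=20 take 9 → i++
[i=2,j=2] A[i]=33>B[j]=20 take 20 → j++
[i=2,j=3] A[i]=33>B[j]=24 take 24 → j++
[i=2,j=4] A[i]=33>B[j]=25 take 25 → j++
[i=2,j=5] A[i]=33>B[j]=26 take 26 → j++
[i=2,j=6] A[i]=33>B[j]=29 take 29 → j++
[i=2,j=7] A[i]=33<=B[j]=36 take 33 → i++

i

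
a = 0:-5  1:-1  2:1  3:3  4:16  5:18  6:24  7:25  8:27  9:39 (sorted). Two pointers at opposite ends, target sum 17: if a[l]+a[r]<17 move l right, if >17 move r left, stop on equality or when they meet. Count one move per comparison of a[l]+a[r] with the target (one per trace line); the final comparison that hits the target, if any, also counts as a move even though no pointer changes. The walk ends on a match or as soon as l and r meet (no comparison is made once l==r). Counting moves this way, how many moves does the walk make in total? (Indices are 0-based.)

6 moves

l=0 r=9: -5+39=34 >17, r--
l=0 r=8: -5+27=22 >17, r--
l=0 r=7: -5+25=20 >17, r--
l=0 r=6: -5+24=19 >17, r--
l=0 r=5: -5+18=13 <17, l++
l=1 r=5: -1+18=17, found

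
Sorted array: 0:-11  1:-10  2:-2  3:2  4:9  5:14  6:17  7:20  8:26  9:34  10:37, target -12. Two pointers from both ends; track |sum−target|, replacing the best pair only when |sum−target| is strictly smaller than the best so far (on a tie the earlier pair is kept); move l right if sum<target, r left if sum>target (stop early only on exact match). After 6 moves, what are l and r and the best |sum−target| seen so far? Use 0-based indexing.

l=0 r=10: -11+37=26 d=38 *, r--
l=0 r=9: -11+34=23 d=35 *, r--
l=0 r=8: -11+26=15 d=27 *, r--
l=0 r=7: -11+20=9 d=21 *, r--
l=0 r=6: -11+17=6 d=18 *, r--
l=0 r=5: -11+14=3 d=15 *, r--

l=0, r=4, best |Δ|=15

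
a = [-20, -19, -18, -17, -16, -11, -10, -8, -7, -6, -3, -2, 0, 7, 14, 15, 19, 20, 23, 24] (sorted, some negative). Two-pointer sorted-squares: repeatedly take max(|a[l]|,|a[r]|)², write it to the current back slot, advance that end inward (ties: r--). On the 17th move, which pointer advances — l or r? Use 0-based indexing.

l

[0,19] |-20|<=|24| out[19]=576 → r--
[0,18] |-20|<=|23| out[18]=529 → r--
[0,17] |-20|<=|20| out[17]=400 → r--
[0,16] |-20|>|19| out[16]=400 → l++
[1,16] |-19|<=|19| out[15]=361 → r--
[1,15] |-19|>|15| out[14]=361 → l++
[2,15] |-18|>|15| out[13]=324 → l++
[3,15] |-17|>|15| out[12]=289 → l++
[4,15] |-16|>|15| out[11]=256 → l++
[5,15] |-11|<=|15| out[10]=225 → r--
[5,14] |-11|<=|14| out[9]=196 → r--
[5,13] |-11|>|7| out[8]=121 → l++
[6,13] |-10|>|7| out[7]=100 → l++
[7,13] |-8|>|7| out[6]=64 → l++
[8,13] |-7|<=|7| out[5]=49 → r--
[8,12] |-7|>|0| out[4]=49 → l++
[9,12] |-6|>|0| out[3]=36 → l++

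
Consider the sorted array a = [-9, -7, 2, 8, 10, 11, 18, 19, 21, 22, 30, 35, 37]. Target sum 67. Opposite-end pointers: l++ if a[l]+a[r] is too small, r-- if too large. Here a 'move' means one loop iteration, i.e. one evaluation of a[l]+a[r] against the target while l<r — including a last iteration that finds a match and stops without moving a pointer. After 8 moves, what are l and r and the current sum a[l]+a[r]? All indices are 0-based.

l=8, r=12, sum=58

l=0 r=12: -9+37=28 <67, l++
l=1 r=12: -7+37=30 <67, l++
l=2 r=12: 2+37=39 <67, l++
l=3 r=12: 8+37=45 <67, l++
l=4 r=12: 10+37=47 <67, l++
l=5 r=12: 11+37=48 <67, l++
l=6 r=12: 18+37=55 <67, l++
l=7 r=12: 19+37=56 <67, l++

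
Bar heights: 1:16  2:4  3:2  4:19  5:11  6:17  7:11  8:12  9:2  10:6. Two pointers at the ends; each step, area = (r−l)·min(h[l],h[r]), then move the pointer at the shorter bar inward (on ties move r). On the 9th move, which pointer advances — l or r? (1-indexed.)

r

[1,10] min(16,6)*9=54 best=54 * → r--
[1,9] min(16,2)*8=16 best=54 → r--
[1,8] min(16,12)*7=84 best=84 * → r--
[1,7] min(16,11)*6=66 best=84 → r--
[1,6] min(16,17)*5=80 best=84 → l++
[2,6] min(4,17)*4=16 best=84 → l++
[3,6] min(2,17)*3=6 best=84 → l++
[4,6] min(19,17)*2=34 best=84 → r--
[4,5] min(19,11)*1=11 best=84 → r--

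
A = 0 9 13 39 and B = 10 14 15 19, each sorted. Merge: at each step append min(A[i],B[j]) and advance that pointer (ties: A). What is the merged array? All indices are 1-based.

[i=1,j=1] A[i]=0<=B[j]=10 take 0 → i++
[i=2,j=1] A[i]=9<=B[j]=10 take 9 → i++
[i=3,j=1] A[i]=13>B[j]=10 take 10 → j++
[i=3,j=2] A[i]=13<=B[j]=14 take 13 → i++
[i=4,j=2] A[i]=39>B[j]=14 take 14 → j++
[i=4,j=3] A[i]=39>B[j]=15 take 15 → j++
[i=4,j=4] A[i]=39>B[j]=19 take 19 → j++
[i=4,j=5] B done, take A[i]=39 → i++

[0, 9, 10, 13, 14, 15, 19, 39]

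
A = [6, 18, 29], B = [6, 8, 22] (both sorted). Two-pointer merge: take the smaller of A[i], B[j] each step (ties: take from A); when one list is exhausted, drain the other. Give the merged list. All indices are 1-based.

i=1 j=1: A[i]=6<=B[j]=6 take 6, i++
i=2 j=1: A[i]=18>B[j]=6 take 6, j++
i=2 j=2: A[i]=18>B[j]=8 take 8, j++
i=2 j=3: A[i]=18<=B[j]=22 take 18, i++
i=3 j=3: A[i]=29>B[j]=22 take 22, j++
i=3 j=4: B done, take A[i]=29, i++

[6, 6, 8, 18, 22, 29]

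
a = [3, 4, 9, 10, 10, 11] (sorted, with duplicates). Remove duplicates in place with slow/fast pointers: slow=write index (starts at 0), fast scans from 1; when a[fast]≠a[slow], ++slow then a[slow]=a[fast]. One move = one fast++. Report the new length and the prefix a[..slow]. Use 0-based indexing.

(s=0,f=1) a[fast]=4≠a[slow]=3 write a[1]=4 → slow++,fast++
(s=1,f=2) a[fast]=9≠a[slow]=4 write a[2]=9 → slow++,fast++
(s=2,f=3) a[fast]=10≠a[slow]=9 write a[3]=10 → slow++,fast++
(s=3,f=4) a[fast]=10=a[slow] dup → fast++
(s=3,f=5) a[fast]=11≠a[slow]=10 write a[4]=11 → slow++,fast++

length 5; prefix = [3, 4, 9, 10, 11]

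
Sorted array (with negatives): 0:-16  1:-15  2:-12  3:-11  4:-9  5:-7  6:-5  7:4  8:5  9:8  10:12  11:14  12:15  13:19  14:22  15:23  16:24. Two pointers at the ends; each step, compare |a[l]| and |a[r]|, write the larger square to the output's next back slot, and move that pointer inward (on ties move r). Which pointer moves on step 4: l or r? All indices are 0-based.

[0,16] |-16|<=|24| out[16]=576 → r--
[0,15] |-16|<=|23| out[15]=529 → r--
[0,14] |-16|<=|22| out[14]=484 → r--
[0,13] |-16|<=|19| out[13]=361 → r--

r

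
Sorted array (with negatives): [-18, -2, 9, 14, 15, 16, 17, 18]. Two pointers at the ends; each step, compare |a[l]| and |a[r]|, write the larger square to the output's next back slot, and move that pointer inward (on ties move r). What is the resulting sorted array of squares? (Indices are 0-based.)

[0,7] |-18|<=|18| out[7]=324 → r--
[0,6] |-18|>|17| out[6]=324 → l++
[1,6] |-2|<=|17| out[5]=289 → r--
[1,5] |-2|<=|16| out[4]=256 → r--
[1,4] |-2|<=|15| out[3]=225 → r--
[1,3] |-2|<=|14| out[2]=196 → r--
[1,2] |-2|<=|9| out[1]=81 → r--
[1,1] |-2|<=|-2| out[0]=4 → r--

[4, 81, 196, 225, 256, 289, 324, 324]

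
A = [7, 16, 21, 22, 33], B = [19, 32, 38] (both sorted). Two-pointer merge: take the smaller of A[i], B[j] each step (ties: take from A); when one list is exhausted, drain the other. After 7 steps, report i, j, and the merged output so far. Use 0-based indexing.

i=0 j=0: A[i]=7<=B[j]=19 take 7, i++
i=1 j=0: A[i]=16<=B[j]=19 take 16, i++
i=2 j=0: A[i]=21>B[j]=19 take 19, j++
i=2 j=1: A[i]=21<=B[j]=32 take 21, i++
i=3 j=1: A[i]=22<=B[j]=32 take 22, i++
i=4 j=1: A[i]=33>B[j]=32 take 32, j++
i=4 j=2: A[i]=33<=B[j]=38 take 33, i++

i=5, j=2, merged so far=[7, 16, 19, 21, 22, 32, 33]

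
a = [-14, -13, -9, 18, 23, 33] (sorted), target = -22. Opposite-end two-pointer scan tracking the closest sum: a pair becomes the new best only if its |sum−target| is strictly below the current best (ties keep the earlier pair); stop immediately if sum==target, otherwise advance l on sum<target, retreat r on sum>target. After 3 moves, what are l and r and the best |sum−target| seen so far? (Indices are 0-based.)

l=0, r=2, best |Δ|=26

[0,5] -14+33=19 d=41 * → r--
[0,4] -14+23=9 d=31 * → r--
[0,3] -14+18=4 d=26 * → r--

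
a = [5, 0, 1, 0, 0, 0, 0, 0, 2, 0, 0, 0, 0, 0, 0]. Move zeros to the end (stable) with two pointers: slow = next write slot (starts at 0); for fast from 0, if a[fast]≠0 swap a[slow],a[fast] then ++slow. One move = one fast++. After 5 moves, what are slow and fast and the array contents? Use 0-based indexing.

slow=2, fast=5, a=[5, 1, 0, 0, 0, 0, 0, 0, 2, 0, 0, 0, 0, 0, 0]

slow=0 fast=0: a[fast]=5≠0 swap→a[0]=5, slow++,fast++
slow=1 fast=1: a[fast]=0, fast++
slow=1 fast=2: a[fast]=1≠0 swap→a[1]=1, slow++,fast++
slow=2 fast=3: a[fast]=0, fast++
slow=2 fast=4: a[fast]=0, fast++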